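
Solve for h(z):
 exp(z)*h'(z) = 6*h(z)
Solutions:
 h(z) = C1*exp(-6*exp(-z))


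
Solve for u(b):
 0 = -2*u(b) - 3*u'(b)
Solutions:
 u(b) = C1*exp(-2*b/3)


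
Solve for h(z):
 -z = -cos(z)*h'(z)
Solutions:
 h(z) = C1 + Integral(z/cos(z), z)


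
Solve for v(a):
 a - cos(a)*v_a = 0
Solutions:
 v(a) = C1 + Integral(a/cos(a), a)


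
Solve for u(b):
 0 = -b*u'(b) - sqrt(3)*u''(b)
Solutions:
 u(b) = C1 + C2*erf(sqrt(2)*3^(3/4)*b/6)


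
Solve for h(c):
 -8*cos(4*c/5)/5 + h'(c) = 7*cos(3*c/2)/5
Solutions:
 h(c) = C1 + 2*sin(4*c/5) + 14*sin(3*c/2)/15


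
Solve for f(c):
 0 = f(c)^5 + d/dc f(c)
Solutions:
 f(c) = -I*(1/(C1 + 4*c))^(1/4)
 f(c) = I*(1/(C1 + 4*c))^(1/4)
 f(c) = -(1/(C1 + 4*c))^(1/4)
 f(c) = (1/(C1 + 4*c))^(1/4)


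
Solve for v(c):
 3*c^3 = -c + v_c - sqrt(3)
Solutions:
 v(c) = C1 + 3*c^4/4 + c^2/2 + sqrt(3)*c


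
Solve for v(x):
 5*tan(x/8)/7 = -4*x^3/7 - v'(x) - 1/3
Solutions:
 v(x) = C1 - x^4/7 - x/3 + 40*log(cos(x/8))/7


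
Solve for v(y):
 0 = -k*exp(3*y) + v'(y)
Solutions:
 v(y) = C1 + k*exp(3*y)/3


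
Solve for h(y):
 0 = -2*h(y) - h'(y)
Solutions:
 h(y) = C1*exp(-2*y)


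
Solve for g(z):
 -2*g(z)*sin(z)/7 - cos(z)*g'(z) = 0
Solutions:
 g(z) = C1*cos(z)^(2/7)


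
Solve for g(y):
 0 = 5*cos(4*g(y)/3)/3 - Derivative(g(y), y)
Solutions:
 -5*y/3 - 3*log(sin(4*g(y)/3) - 1)/8 + 3*log(sin(4*g(y)/3) + 1)/8 = C1


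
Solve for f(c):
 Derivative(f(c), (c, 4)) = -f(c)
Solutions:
 f(c) = (C1*sin(sqrt(2)*c/2) + C2*cos(sqrt(2)*c/2))*exp(-sqrt(2)*c/2) + (C3*sin(sqrt(2)*c/2) + C4*cos(sqrt(2)*c/2))*exp(sqrt(2)*c/2)


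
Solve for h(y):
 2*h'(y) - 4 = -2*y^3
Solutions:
 h(y) = C1 - y^4/4 + 2*y


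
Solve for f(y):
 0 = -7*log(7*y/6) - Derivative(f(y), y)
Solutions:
 f(y) = C1 - 7*y*log(y) + y*log(279936/823543) + 7*y


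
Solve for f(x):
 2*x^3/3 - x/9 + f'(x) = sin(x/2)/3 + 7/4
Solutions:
 f(x) = C1 - x^4/6 + x^2/18 + 7*x/4 - 2*cos(x/2)/3


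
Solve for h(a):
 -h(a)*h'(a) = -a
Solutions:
 h(a) = -sqrt(C1 + a^2)
 h(a) = sqrt(C1 + a^2)


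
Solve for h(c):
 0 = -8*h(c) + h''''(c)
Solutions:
 h(c) = C1*exp(-2^(3/4)*c) + C2*exp(2^(3/4)*c) + C3*sin(2^(3/4)*c) + C4*cos(2^(3/4)*c)


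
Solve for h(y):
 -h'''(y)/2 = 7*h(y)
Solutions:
 h(y) = C3*exp(-14^(1/3)*y) + (C1*sin(14^(1/3)*sqrt(3)*y/2) + C2*cos(14^(1/3)*sqrt(3)*y/2))*exp(14^(1/3)*y/2)


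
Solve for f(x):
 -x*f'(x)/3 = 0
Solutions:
 f(x) = C1


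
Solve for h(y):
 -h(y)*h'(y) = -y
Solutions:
 h(y) = -sqrt(C1 + y^2)
 h(y) = sqrt(C1 + y^2)


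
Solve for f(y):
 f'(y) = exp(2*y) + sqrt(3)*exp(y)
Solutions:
 f(y) = C1 + exp(2*y)/2 + sqrt(3)*exp(y)


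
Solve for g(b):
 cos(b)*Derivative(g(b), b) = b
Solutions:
 g(b) = C1 + Integral(b/cos(b), b)


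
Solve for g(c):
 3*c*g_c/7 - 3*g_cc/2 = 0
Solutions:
 g(c) = C1 + C2*erfi(sqrt(7)*c/7)


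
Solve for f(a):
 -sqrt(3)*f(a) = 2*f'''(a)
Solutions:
 f(a) = C3*exp(-2^(2/3)*3^(1/6)*a/2) + (C1*sin(6^(2/3)*a/4) + C2*cos(6^(2/3)*a/4))*exp(2^(2/3)*3^(1/6)*a/4)


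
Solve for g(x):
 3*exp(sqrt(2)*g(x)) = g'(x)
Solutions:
 g(x) = sqrt(2)*(2*log(-1/(C1 + 3*x)) - log(2))/4


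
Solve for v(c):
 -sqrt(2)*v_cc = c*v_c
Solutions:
 v(c) = C1 + C2*erf(2^(1/4)*c/2)


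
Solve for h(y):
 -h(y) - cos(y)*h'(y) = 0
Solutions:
 h(y) = C1*sqrt(sin(y) - 1)/sqrt(sin(y) + 1)


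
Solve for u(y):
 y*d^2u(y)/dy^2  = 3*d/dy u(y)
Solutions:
 u(y) = C1 + C2*y^4


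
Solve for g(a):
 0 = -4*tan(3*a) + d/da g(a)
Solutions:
 g(a) = C1 - 4*log(cos(3*a))/3


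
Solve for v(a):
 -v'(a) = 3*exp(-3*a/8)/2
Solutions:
 v(a) = C1 + 4*exp(-3*a/8)


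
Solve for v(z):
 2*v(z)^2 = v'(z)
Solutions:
 v(z) = -1/(C1 + 2*z)


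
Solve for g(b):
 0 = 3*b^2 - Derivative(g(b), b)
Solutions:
 g(b) = C1 + b^3


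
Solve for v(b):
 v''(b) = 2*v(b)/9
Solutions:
 v(b) = C1*exp(-sqrt(2)*b/3) + C2*exp(sqrt(2)*b/3)


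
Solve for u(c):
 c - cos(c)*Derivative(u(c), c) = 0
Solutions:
 u(c) = C1 + Integral(c/cos(c), c)


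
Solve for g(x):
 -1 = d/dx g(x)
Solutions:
 g(x) = C1 - x


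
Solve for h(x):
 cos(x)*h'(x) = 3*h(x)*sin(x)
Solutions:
 h(x) = C1/cos(x)^3


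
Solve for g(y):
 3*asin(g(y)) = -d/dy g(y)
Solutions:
 Integral(1/asin(_y), (_y, g(y))) = C1 - 3*y


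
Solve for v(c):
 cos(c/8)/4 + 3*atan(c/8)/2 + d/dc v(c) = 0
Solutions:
 v(c) = C1 - 3*c*atan(c/8)/2 + 6*log(c^2 + 64) - 2*sin(c/8)


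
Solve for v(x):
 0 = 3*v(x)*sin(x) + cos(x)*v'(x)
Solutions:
 v(x) = C1*cos(x)^3


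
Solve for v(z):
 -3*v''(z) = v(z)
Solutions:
 v(z) = C1*sin(sqrt(3)*z/3) + C2*cos(sqrt(3)*z/3)


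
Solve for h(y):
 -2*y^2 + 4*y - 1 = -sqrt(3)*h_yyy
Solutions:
 h(y) = C1 + C2*y + C3*y^2 + sqrt(3)*y^5/90 - sqrt(3)*y^4/18 + sqrt(3)*y^3/18


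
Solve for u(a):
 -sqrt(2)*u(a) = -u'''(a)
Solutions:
 u(a) = C3*exp(2^(1/6)*a) + (C1*sin(2^(1/6)*sqrt(3)*a/2) + C2*cos(2^(1/6)*sqrt(3)*a/2))*exp(-2^(1/6)*a/2)


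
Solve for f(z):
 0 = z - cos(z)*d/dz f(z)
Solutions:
 f(z) = C1 + Integral(z/cos(z), z)


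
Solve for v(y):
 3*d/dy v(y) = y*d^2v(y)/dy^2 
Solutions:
 v(y) = C1 + C2*y^4


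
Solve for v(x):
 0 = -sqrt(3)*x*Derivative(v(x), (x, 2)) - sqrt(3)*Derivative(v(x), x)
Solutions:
 v(x) = C1 + C2*log(x)


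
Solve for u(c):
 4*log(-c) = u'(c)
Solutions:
 u(c) = C1 + 4*c*log(-c) - 4*c


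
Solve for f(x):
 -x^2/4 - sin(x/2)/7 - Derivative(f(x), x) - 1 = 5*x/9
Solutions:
 f(x) = C1 - x^3/12 - 5*x^2/18 - x + 2*cos(x/2)/7


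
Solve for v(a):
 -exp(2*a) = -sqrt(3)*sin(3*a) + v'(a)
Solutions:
 v(a) = C1 - exp(2*a)/2 - sqrt(3)*cos(3*a)/3


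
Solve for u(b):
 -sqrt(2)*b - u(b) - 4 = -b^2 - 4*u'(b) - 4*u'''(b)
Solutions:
 u(b) = C1*exp(3^(1/3)*b*(-(9 + sqrt(273))^(1/3) + 4*3^(1/3)/(9 + sqrt(273))^(1/3))/12)*sin(3^(1/6)*b*((9 + sqrt(273))^(-1/3) + 3^(2/3)*(9 + sqrt(273))^(1/3)/12)) + C2*exp(3^(1/3)*b*(-(9 + sqrt(273))^(1/3) + 4*3^(1/3)/(9 + sqrt(273))^(1/3))/12)*cos(3^(1/6)*b*((9 + sqrt(273))^(-1/3) + 3^(2/3)*(9 + sqrt(273))^(1/3)/12)) + C3*exp(-3^(1/3)*b*(-(9 + sqrt(273))^(1/3) + 4*3^(1/3)/(9 + sqrt(273))^(1/3))/6) + b^2 - sqrt(2)*b + 8*b - 4*sqrt(2) + 28


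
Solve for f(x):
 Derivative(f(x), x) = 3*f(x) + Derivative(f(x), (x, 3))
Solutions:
 f(x) = C1*exp(6^(1/3)*x*(2*3^(1/3)/(sqrt(717) + 27)^(1/3) + 2^(1/3)*(sqrt(717) + 27)^(1/3))/12)*sin(2^(1/3)*3^(1/6)*x*(-2^(1/3)*3^(2/3)*(sqrt(717) + 27)^(1/3) + 6/(sqrt(717) + 27)^(1/3))/12) + C2*exp(6^(1/3)*x*(2*3^(1/3)/(sqrt(717) + 27)^(1/3) + 2^(1/3)*(sqrt(717) + 27)^(1/3))/12)*cos(2^(1/3)*3^(1/6)*x*(-2^(1/3)*3^(2/3)*(sqrt(717) + 27)^(1/3) + 6/(sqrt(717) + 27)^(1/3))/12) + C3*exp(-6^(1/3)*x*(2*3^(1/3)/(sqrt(717) + 27)^(1/3) + 2^(1/3)*(sqrt(717) + 27)^(1/3))/6)


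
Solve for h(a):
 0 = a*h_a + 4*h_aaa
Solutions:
 h(a) = C1 + Integral(C2*airyai(-2^(1/3)*a/2) + C3*airybi(-2^(1/3)*a/2), a)


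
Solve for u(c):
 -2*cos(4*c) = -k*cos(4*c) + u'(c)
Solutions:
 u(c) = C1 + k*sin(4*c)/4 - sin(4*c)/2


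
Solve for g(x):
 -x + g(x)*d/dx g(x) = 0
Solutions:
 g(x) = -sqrt(C1 + x^2)
 g(x) = sqrt(C1 + x^2)


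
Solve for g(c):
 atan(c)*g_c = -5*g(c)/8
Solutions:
 g(c) = C1*exp(-5*Integral(1/atan(c), c)/8)


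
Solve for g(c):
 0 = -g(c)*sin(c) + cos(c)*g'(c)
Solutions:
 g(c) = C1/cos(c)


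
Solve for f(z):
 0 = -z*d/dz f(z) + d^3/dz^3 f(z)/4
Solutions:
 f(z) = C1 + Integral(C2*airyai(2^(2/3)*z) + C3*airybi(2^(2/3)*z), z)


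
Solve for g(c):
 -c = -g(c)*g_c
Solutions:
 g(c) = -sqrt(C1 + c^2)
 g(c) = sqrt(C1 + c^2)


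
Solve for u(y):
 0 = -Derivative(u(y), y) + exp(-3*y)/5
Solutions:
 u(y) = C1 - exp(-3*y)/15


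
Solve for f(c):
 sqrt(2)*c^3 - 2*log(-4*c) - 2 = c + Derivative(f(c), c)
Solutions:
 f(c) = C1 + sqrt(2)*c^4/4 - c^2/2 - 2*c*log(-c) - 4*c*log(2)


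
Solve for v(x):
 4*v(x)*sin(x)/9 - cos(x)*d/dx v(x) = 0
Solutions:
 v(x) = C1/cos(x)^(4/9)


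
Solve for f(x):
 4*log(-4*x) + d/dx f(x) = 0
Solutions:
 f(x) = C1 - 4*x*log(-x) + 4*x*(1 - 2*log(2))


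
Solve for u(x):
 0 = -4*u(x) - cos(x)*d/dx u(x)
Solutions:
 u(x) = C1*(sin(x)^2 - 2*sin(x) + 1)/(sin(x)^2 + 2*sin(x) + 1)


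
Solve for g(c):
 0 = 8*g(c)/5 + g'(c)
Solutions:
 g(c) = C1*exp(-8*c/5)


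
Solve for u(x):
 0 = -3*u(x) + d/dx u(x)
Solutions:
 u(x) = C1*exp(3*x)


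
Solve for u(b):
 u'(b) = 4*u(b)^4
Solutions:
 u(b) = (-1/(C1 + 12*b))^(1/3)
 u(b) = (-1/(C1 + 4*b))^(1/3)*(-3^(2/3) - 3*3^(1/6)*I)/6
 u(b) = (-1/(C1 + 4*b))^(1/3)*(-3^(2/3) + 3*3^(1/6)*I)/6


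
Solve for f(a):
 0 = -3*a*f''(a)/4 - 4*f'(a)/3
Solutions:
 f(a) = C1 + C2/a^(7/9)


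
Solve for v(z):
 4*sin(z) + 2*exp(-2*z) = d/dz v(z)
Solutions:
 v(z) = C1 - 4*cos(z) - exp(-2*z)


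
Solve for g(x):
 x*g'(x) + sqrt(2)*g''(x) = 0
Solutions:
 g(x) = C1 + C2*erf(2^(1/4)*x/2)


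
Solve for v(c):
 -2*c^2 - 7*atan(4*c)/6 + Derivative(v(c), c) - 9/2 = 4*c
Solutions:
 v(c) = C1 + 2*c^3/3 + 2*c^2 + 7*c*atan(4*c)/6 + 9*c/2 - 7*log(16*c^2 + 1)/48


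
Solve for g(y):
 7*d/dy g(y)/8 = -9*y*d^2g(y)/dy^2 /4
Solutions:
 g(y) = C1 + C2*y^(11/18)


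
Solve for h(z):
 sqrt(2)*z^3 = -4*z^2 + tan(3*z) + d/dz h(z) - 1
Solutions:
 h(z) = C1 + sqrt(2)*z^4/4 + 4*z^3/3 + z + log(cos(3*z))/3


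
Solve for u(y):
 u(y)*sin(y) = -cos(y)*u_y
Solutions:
 u(y) = C1*cos(y)


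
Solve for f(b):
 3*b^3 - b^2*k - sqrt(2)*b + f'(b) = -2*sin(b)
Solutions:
 f(b) = C1 - 3*b^4/4 + b^3*k/3 + sqrt(2)*b^2/2 + 2*cos(b)


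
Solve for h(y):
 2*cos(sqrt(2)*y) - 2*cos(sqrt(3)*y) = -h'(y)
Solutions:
 h(y) = C1 - sqrt(2)*sin(sqrt(2)*y) + 2*sqrt(3)*sin(sqrt(3)*y)/3


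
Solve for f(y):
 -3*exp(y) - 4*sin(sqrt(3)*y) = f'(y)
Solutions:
 f(y) = C1 - 3*exp(y) + 4*sqrt(3)*cos(sqrt(3)*y)/3


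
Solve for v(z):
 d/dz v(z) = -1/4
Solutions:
 v(z) = C1 - z/4


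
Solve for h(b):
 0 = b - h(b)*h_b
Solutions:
 h(b) = -sqrt(C1 + b^2)
 h(b) = sqrt(C1 + b^2)


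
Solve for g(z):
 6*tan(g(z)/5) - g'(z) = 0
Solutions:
 g(z) = -5*asin(C1*exp(6*z/5)) + 5*pi
 g(z) = 5*asin(C1*exp(6*z/5))


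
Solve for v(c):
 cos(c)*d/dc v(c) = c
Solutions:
 v(c) = C1 + Integral(c/cos(c), c)


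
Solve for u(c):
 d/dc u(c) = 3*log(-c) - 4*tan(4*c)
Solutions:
 u(c) = C1 + 3*c*log(-c) - 3*c + log(cos(4*c))


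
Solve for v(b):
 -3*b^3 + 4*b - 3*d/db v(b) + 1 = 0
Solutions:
 v(b) = C1 - b^4/4 + 2*b^2/3 + b/3


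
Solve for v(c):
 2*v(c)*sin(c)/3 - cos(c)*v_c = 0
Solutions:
 v(c) = C1/cos(c)^(2/3)


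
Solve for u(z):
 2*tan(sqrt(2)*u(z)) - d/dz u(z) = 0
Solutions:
 u(z) = sqrt(2)*(pi - asin(C1*exp(2*sqrt(2)*z)))/2
 u(z) = sqrt(2)*asin(C1*exp(2*sqrt(2)*z))/2


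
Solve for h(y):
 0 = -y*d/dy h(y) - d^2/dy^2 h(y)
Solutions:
 h(y) = C1 + C2*erf(sqrt(2)*y/2)


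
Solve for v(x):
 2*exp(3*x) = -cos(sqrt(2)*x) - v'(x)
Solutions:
 v(x) = C1 - 2*exp(3*x)/3 - sqrt(2)*sin(sqrt(2)*x)/2


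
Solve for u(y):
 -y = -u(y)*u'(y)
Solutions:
 u(y) = -sqrt(C1 + y^2)
 u(y) = sqrt(C1 + y^2)


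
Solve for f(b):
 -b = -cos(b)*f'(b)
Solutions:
 f(b) = C1 + Integral(b/cos(b), b)


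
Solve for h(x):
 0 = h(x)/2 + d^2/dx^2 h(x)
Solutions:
 h(x) = C1*sin(sqrt(2)*x/2) + C2*cos(sqrt(2)*x/2)


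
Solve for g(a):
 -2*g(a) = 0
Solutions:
 g(a) = 0


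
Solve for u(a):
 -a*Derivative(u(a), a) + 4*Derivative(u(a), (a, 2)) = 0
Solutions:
 u(a) = C1 + C2*erfi(sqrt(2)*a/4)


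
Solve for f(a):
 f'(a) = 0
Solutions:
 f(a) = C1


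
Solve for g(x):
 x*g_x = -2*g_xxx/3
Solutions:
 g(x) = C1 + Integral(C2*airyai(-2^(2/3)*3^(1/3)*x/2) + C3*airybi(-2^(2/3)*3^(1/3)*x/2), x)


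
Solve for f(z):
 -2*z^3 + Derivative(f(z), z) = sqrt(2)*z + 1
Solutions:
 f(z) = C1 + z^4/2 + sqrt(2)*z^2/2 + z


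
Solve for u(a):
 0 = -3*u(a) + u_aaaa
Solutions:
 u(a) = C1*exp(-3^(1/4)*a) + C2*exp(3^(1/4)*a) + C3*sin(3^(1/4)*a) + C4*cos(3^(1/4)*a)


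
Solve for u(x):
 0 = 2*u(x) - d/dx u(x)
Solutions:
 u(x) = C1*exp(2*x)


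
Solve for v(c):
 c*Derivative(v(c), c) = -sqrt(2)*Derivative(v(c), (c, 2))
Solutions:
 v(c) = C1 + C2*erf(2^(1/4)*c/2)


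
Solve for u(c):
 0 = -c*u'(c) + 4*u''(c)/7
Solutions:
 u(c) = C1 + C2*erfi(sqrt(14)*c/4)


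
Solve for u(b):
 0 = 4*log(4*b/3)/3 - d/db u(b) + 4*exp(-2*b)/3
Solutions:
 u(b) = C1 + 4*b*log(b)/3 + 4*b*(-log(3) - 1 + 2*log(2))/3 - 2*exp(-2*b)/3


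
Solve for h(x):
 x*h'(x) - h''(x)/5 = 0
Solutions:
 h(x) = C1 + C2*erfi(sqrt(10)*x/2)


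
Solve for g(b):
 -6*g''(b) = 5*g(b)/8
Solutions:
 g(b) = C1*sin(sqrt(15)*b/12) + C2*cos(sqrt(15)*b/12)


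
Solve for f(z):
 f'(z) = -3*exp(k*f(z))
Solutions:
 f(z) = Piecewise((log(1/(C1*k + 3*k*z))/k, Ne(k, 0)), (nan, True))
 f(z) = Piecewise((C1 - 3*z, Eq(k, 0)), (nan, True))


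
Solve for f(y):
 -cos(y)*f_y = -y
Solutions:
 f(y) = C1 + Integral(y/cos(y), y)


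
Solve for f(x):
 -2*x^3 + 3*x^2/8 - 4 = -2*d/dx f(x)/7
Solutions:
 f(x) = C1 + 7*x^4/4 - 7*x^3/16 + 14*x


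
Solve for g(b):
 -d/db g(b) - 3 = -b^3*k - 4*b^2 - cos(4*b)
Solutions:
 g(b) = C1 + b^4*k/4 + 4*b^3/3 - 3*b + sin(4*b)/4


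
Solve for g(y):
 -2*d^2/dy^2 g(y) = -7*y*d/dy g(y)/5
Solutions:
 g(y) = C1 + C2*erfi(sqrt(35)*y/10)


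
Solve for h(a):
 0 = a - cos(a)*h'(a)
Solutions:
 h(a) = C1 + Integral(a/cos(a), a)


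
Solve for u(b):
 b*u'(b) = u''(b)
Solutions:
 u(b) = C1 + C2*erfi(sqrt(2)*b/2)


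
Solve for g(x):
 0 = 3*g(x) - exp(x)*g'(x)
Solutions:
 g(x) = C1*exp(-3*exp(-x))


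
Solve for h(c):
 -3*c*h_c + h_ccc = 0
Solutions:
 h(c) = C1 + Integral(C2*airyai(3^(1/3)*c) + C3*airybi(3^(1/3)*c), c)


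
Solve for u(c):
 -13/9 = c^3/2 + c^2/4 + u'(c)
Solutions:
 u(c) = C1 - c^4/8 - c^3/12 - 13*c/9


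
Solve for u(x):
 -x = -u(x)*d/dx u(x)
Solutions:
 u(x) = -sqrt(C1 + x^2)
 u(x) = sqrt(C1 + x^2)


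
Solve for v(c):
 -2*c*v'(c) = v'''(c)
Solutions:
 v(c) = C1 + Integral(C2*airyai(-2^(1/3)*c) + C3*airybi(-2^(1/3)*c), c)


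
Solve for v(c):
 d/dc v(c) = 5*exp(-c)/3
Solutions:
 v(c) = C1 - 5*exp(-c)/3


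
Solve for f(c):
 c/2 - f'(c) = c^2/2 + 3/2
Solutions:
 f(c) = C1 - c^3/6 + c^2/4 - 3*c/2


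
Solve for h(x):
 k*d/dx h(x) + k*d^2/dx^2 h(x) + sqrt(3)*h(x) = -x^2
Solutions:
 h(x) = C1*exp(x*(-1 + sqrt(k*(k - 4*sqrt(3)))/k)/2) + C2*exp(-x*(1 + sqrt(k*(k - 4*sqrt(3)))/k)/2) - 2*sqrt(3)*k^2/9 + 2*k*x/3 + 2*k/3 - sqrt(3)*x^2/3


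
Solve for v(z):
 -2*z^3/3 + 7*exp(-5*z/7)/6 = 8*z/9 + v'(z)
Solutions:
 v(z) = C1 - z^4/6 - 4*z^2/9 - 49*exp(-5*z/7)/30


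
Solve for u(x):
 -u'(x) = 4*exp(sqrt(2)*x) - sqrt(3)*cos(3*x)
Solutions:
 u(x) = C1 - 2*sqrt(2)*exp(sqrt(2)*x) + sqrt(3)*sin(3*x)/3


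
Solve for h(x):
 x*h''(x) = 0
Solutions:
 h(x) = C1 + C2*x


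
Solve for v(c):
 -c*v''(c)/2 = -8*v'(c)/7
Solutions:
 v(c) = C1 + C2*c^(23/7)


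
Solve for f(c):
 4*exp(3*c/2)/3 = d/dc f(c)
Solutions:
 f(c) = C1 + 8*exp(3*c/2)/9


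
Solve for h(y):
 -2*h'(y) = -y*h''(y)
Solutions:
 h(y) = C1 + C2*y^3


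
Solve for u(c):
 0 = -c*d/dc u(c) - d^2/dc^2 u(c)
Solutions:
 u(c) = C1 + C2*erf(sqrt(2)*c/2)


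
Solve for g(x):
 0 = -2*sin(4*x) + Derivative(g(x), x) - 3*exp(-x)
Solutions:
 g(x) = C1 - cos(4*x)/2 - 3*exp(-x)


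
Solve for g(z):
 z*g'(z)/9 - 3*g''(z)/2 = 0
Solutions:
 g(z) = C1 + C2*erfi(sqrt(3)*z/9)


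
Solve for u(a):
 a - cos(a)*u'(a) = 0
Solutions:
 u(a) = C1 + Integral(a/cos(a), a)


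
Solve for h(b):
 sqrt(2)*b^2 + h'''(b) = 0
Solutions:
 h(b) = C1 + C2*b + C3*b^2 - sqrt(2)*b^5/60


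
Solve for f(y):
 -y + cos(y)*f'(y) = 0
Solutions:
 f(y) = C1 + Integral(y/cos(y), y)


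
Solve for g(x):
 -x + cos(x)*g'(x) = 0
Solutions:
 g(x) = C1 + Integral(x/cos(x), x)


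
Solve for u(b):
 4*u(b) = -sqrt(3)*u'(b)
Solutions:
 u(b) = C1*exp(-4*sqrt(3)*b/3)


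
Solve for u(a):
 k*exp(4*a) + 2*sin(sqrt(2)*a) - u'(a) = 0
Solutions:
 u(a) = C1 + k*exp(4*a)/4 - sqrt(2)*cos(sqrt(2)*a)


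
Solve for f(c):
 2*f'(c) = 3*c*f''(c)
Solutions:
 f(c) = C1 + C2*c^(5/3)


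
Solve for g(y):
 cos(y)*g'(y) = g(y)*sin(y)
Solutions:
 g(y) = C1/cos(y)


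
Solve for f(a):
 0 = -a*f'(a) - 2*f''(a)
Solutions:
 f(a) = C1 + C2*erf(a/2)


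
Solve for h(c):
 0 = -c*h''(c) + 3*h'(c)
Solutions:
 h(c) = C1 + C2*c^4


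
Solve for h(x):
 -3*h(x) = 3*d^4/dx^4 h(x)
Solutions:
 h(x) = (C1*sin(sqrt(2)*x/2) + C2*cos(sqrt(2)*x/2))*exp(-sqrt(2)*x/2) + (C3*sin(sqrt(2)*x/2) + C4*cos(sqrt(2)*x/2))*exp(sqrt(2)*x/2)


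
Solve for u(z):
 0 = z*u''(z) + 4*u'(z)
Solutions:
 u(z) = C1 + C2/z^3


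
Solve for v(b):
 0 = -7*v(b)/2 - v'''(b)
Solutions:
 v(b) = C3*exp(-2^(2/3)*7^(1/3)*b/2) + (C1*sin(2^(2/3)*sqrt(3)*7^(1/3)*b/4) + C2*cos(2^(2/3)*sqrt(3)*7^(1/3)*b/4))*exp(2^(2/3)*7^(1/3)*b/4)


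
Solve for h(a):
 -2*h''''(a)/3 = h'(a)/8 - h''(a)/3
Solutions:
 h(a) = C1 + C2*exp(6^(1/3)*a*(4*6^(1/3)/(sqrt(345) + 27)^(1/3) + (sqrt(345) + 27)^(1/3))/24)*sin(2^(1/3)*3^(1/6)*a*(-3^(2/3)*(sqrt(345) + 27)^(1/3) + 12*2^(1/3)/(sqrt(345) + 27)^(1/3))/24) + C3*exp(6^(1/3)*a*(4*6^(1/3)/(sqrt(345) + 27)^(1/3) + (sqrt(345) + 27)^(1/3))/24)*cos(2^(1/3)*3^(1/6)*a*(-3^(2/3)*(sqrt(345) + 27)^(1/3) + 12*2^(1/3)/(sqrt(345) + 27)^(1/3))/24) + C4*exp(-6^(1/3)*a*(4*6^(1/3)/(sqrt(345) + 27)^(1/3) + (sqrt(345) + 27)^(1/3))/12)


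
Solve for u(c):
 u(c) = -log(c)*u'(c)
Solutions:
 u(c) = C1*exp(-li(c))


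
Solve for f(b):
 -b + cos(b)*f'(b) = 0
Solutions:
 f(b) = C1 + Integral(b/cos(b), b)


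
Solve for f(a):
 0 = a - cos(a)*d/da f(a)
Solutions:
 f(a) = C1 + Integral(a/cos(a), a)


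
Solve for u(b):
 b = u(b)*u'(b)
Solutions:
 u(b) = -sqrt(C1 + b^2)
 u(b) = sqrt(C1 + b^2)


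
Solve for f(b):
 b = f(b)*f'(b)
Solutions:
 f(b) = -sqrt(C1 + b^2)
 f(b) = sqrt(C1 + b^2)


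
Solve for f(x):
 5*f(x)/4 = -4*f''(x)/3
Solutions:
 f(x) = C1*sin(sqrt(15)*x/4) + C2*cos(sqrt(15)*x/4)


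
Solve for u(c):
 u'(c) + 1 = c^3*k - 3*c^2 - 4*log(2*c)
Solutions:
 u(c) = C1 + c^4*k/4 - c^3 - 4*c*log(c) - c*log(16) + 3*c


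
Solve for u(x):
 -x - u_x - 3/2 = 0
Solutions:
 u(x) = C1 - x^2/2 - 3*x/2


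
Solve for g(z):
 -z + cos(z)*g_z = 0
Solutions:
 g(z) = C1 + Integral(z/cos(z), z)


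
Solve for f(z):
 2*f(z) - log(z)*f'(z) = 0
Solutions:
 f(z) = C1*exp(2*li(z))


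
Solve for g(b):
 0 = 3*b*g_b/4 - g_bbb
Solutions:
 g(b) = C1 + Integral(C2*airyai(6^(1/3)*b/2) + C3*airybi(6^(1/3)*b/2), b)


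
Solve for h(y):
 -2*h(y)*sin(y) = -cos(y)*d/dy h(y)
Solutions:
 h(y) = C1/cos(y)^2


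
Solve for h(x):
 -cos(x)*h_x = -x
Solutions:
 h(x) = C1 + Integral(x/cos(x), x)


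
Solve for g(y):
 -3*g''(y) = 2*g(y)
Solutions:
 g(y) = C1*sin(sqrt(6)*y/3) + C2*cos(sqrt(6)*y/3)


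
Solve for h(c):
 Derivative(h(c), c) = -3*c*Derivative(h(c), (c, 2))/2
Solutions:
 h(c) = C1 + C2*c^(1/3)


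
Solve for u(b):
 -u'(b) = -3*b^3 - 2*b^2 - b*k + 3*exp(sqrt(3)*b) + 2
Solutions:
 u(b) = C1 + 3*b^4/4 + 2*b^3/3 + b^2*k/2 - 2*b - sqrt(3)*exp(sqrt(3)*b)


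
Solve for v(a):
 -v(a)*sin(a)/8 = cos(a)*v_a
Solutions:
 v(a) = C1*cos(a)^(1/8)


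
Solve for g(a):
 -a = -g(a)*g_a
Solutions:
 g(a) = -sqrt(C1 + a^2)
 g(a) = sqrt(C1 + a^2)


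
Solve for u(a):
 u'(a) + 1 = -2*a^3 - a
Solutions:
 u(a) = C1 - a^4/2 - a^2/2 - a


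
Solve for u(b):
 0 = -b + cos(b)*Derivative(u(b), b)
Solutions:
 u(b) = C1 + Integral(b/cos(b), b)


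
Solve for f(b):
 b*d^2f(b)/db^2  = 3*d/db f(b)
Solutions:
 f(b) = C1 + C2*b^4


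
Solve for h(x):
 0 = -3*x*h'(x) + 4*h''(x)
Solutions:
 h(x) = C1 + C2*erfi(sqrt(6)*x/4)


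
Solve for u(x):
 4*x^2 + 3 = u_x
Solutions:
 u(x) = C1 + 4*x^3/3 + 3*x


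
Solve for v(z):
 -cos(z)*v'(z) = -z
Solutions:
 v(z) = C1 + Integral(z/cos(z), z)


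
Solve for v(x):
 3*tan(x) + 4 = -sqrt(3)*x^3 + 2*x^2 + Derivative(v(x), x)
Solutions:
 v(x) = C1 + sqrt(3)*x^4/4 - 2*x^3/3 + 4*x - 3*log(cos(x))


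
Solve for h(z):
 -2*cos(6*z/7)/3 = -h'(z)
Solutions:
 h(z) = C1 + 7*sin(6*z/7)/9


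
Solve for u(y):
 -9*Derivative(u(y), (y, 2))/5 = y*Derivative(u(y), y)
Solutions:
 u(y) = C1 + C2*erf(sqrt(10)*y/6)


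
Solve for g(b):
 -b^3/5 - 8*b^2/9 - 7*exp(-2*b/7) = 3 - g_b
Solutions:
 g(b) = C1 + b^4/20 + 8*b^3/27 + 3*b - 49*exp(-2*b/7)/2


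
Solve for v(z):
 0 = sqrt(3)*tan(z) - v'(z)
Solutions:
 v(z) = C1 - sqrt(3)*log(cos(z))


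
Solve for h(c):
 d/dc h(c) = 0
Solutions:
 h(c) = C1


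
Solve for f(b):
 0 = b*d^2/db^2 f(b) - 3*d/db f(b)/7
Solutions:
 f(b) = C1 + C2*b^(10/7)


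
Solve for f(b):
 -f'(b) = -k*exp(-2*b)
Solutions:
 f(b) = C1 - k*exp(-2*b)/2


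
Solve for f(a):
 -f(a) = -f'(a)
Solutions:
 f(a) = C1*exp(a)


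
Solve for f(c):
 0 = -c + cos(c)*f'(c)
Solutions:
 f(c) = C1 + Integral(c/cos(c), c)


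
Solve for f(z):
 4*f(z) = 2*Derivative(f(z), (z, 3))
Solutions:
 f(z) = C3*exp(2^(1/3)*z) + (C1*sin(2^(1/3)*sqrt(3)*z/2) + C2*cos(2^(1/3)*sqrt(3)*z/2))*exp(-2^(1/3)*z/2)


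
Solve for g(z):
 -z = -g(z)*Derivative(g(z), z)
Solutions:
 g(z) = -sqrt(C1 + z^2)
 g(z) = sqrt(C1 + z^2)


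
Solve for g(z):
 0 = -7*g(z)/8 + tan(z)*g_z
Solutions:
 g(z) = C1*sin(z)^(7/8)


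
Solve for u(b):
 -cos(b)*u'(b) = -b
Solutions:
 u(b) = C1 + Integral(b/cos(b), b)


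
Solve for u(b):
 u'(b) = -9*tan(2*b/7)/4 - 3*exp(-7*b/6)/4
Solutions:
 u(b) = C1 - 63*log(tan(2*b/7)^2 + 1)/16 + 9*exp(-7*b/6)/14


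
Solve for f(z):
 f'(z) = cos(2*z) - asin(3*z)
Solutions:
 f(z) = C1 - z*asin(3*z) - sqrt(1 - 9*z^2)/3 + sin(2*z)/2


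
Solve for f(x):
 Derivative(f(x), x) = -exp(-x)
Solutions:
 f(x) = C1 + exp(-x)


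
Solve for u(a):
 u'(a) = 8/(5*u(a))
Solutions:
 u(a) = -sqrt(C1 + 80*a)/5
 u(a) = sqrt(C1 + 80*a)/5


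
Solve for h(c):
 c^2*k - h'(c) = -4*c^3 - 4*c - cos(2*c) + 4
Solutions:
 h(c) = C1 + c^4 + c^3*k/3 + 2*c^2 - 4*c + sin(2*c)/2


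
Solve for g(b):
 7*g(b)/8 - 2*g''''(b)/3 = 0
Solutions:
 g(b) = C1*exp(-21^(1/4)*b/2) + C2*exp(21^(1/4)*b/2) + C3*sin(21^(1/4)*b/2) + C4*cos(21^(1/4)*b/2)


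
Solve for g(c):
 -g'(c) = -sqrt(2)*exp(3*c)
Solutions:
 g(c) = C1 + sqrt(2)*exp(3*c)/3


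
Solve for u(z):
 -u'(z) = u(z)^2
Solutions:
 u(z) = 1/(C1 + z)


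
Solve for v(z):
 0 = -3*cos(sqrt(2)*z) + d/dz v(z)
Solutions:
 v(z) = C1 + 3*sqrt(2)*sin(sqrt(2)*z)/2


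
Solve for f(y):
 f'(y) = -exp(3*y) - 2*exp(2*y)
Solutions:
 f(y) = C1 - exp(3*y)/3 - exp(2*y)


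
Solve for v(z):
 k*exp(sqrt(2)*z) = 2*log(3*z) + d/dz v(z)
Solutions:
 v(z) = C1 + sqrt(2)*k*exp(sqrt(2)*z)/2 - 2*z*log(z) + 2*z*(1 - log(3))


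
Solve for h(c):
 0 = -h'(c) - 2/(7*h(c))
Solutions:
 h(c) = -sqrt(C1 - 28*c)/7
 h(c) = sqrt(C1 - 28*c)/7


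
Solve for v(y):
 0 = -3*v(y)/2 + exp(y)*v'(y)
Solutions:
 v(y) = C1*exp(-3*exp(-y)/2)


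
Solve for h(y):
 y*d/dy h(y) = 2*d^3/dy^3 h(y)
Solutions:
 h(y) = C1 + Integral(C2*airyai(2^(2/3)*y/2) + C3*airybi(2^(2/3)*y/2), y)


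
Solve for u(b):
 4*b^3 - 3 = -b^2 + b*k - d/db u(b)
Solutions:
 u(b) = C1 - b^4 - b^3/3 + b^2*k/2 + 3*b


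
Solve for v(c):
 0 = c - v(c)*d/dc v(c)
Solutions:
 v(c) = -sqrt(C1 + c^2)
 v(c) = sqrt(C1 + c^2)


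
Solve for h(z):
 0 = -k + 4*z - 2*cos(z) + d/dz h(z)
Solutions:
 h(z) = C1 + k*z - 2*z^2 + 2*sin(z)


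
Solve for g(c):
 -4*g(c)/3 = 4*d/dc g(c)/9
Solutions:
 g(c) = C1*exp(-3*c)


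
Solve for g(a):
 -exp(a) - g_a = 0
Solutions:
 g(a) = C1 - exp(a)


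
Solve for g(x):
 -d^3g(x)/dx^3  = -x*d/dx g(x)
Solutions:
 g(x) = C1 + Integral(C2*airyai(x) + C3*airybi(x), x)


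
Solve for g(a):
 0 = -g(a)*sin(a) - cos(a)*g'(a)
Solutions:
 g(a) = C1*cos(a)


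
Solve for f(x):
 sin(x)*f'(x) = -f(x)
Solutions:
 f(x) = C1*sqrt(cos(x) + 1)/sqrt(cos(x) - 1)


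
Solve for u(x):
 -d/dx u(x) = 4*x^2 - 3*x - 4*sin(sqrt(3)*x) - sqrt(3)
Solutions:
 u(x) = C1 - 4*x^3/3 + 3*x^2/2 + sqrt(3)*x - 4*sqrt(3)*cos(sqrt(3)*x)/3


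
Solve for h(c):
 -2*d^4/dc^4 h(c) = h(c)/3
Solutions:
 h(c) = (C1*sin(2^(1/4)*3^(3/4)*c/6) + C2*cos(2^(1/4)*3^(3/4)*c/6))*exp(-2^(1/4)*3^(3/4)*c/6) + (C3*sin(2^(1/4)*3^(3/4)*c/6) + C4*cos(2^(1/4)*3^(3/4)*c/6))*exp(2^(1/4)*3^(3/4)*c/6)


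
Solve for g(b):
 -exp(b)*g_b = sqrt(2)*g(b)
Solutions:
 g(b) = C1*exp(sqrt(2)*exp(-b))


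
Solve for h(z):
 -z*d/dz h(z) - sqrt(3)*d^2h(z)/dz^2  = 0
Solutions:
 h(z) = C1 + C2*erf(sqrt(2)*3^(3/4)*z/6)


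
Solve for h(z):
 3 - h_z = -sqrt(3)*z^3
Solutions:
 h(z) = C1 + sqrt(3)*z^4/4 + 3*z


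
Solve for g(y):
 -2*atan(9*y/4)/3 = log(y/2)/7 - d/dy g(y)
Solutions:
 g(y) = C1 + y*log(y)/7 + 2*y*atan(9*y/4)/3 - y/7 - y*log(2)/7 - 4*log(81*y^2 + 16)/27


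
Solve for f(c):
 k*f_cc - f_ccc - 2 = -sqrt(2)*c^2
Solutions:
 f(c) = C1 + C2*c + C3*exp(c*k) - sqrt(2)*c^4/(12*k) - sqrt(2)*c^3/(3*k^2) + c^2*(1 - sqrt(2)/k^2)/k


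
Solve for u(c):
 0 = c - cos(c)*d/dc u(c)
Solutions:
 u(c) = C1 + Integral(c/cos(c), c)


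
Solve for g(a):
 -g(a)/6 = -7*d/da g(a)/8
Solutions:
 g(a) = C1*exp(4*a/21)


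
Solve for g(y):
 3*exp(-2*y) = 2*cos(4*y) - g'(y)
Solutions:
 g(y) = C1 + sin(4*y)/2 + 3*exp(-2*y)/2


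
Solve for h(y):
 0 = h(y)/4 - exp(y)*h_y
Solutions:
 h(y) = C1*exp(-exp(-y)/4)


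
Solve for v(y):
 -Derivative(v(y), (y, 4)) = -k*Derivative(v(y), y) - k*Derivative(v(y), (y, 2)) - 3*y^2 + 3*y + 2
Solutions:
 v(y) = C1 + C2*exp(2^(1/3)*y*(-2*k/((-3^(1/3) + 3^(5/6)*I)*(-9*k + sqrt(3)*sqrt(k^2*(27 - 4*k)))^(1/3)) + 6^(1/3)*(-9*k + sqrt(3)*sqrt(k^2*(27 - 4*k)))^(1/3)/12 - 2^(1/3)*3^(5/6)*I*(-9*k + sqrt(3)*sqrt(k^2*(27 - 4*k)))^(1/3)/12)) + C3*exp(2^(1/3)*y*(2*k/((3^(1/3) + 3^(5/6)*I)*(-9*k + sqrt(3)*sqrt(k^2*(27 - 4*k)))^(1/3)) + 6^(1/3)*(-9*k + sqrt(3)*sqrt(k^2*(27 - 4*k)))^(1/3)/12 + 2^(1/3)*3^(5/6)*I*(-9*k + sqrt(3)*sqrt(k^2*(27 - 4*k)))^(1/3)/12)) + C4*exp(-6^(1/3)*y*(2*3^(1/3)*k/(-9*k + sqrt(3)*sqrt(k^2*(27 - 4*k)))^(1/3) + 2^(1/3)*(-9*k + sqrt(3)*sqrt(k^2*(27 - 4*k)))^(1/3))/6) - y^3/k + 9*y^2/(2*k) - 7*y/k


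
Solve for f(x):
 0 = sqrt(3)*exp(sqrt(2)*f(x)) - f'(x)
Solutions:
 f(x) = sqrt(2)*(2*log(-1/(C1 + sqrt(3)*x)) - log(2))/4


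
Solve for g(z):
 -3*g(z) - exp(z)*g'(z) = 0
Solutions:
 g(z) = C1*exp(3*exp(-z))


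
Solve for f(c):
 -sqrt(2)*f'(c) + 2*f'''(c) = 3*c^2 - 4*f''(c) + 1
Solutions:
 f(c) = C1 + C2*exp(-c*(1 + sqrt(2)*sqrt(sqrt(2) + 2)/2)) + C3*exp(c*(-1 + sqrt(2)*sqrt(sqrt(2) + 2)/2)) - sqrt(2)*c^3/2 - 6*c^2 - 49*sqrt(2)*c/2 - 6*c


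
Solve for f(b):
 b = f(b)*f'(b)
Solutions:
 f(b) = -sqrt(C1 + b^2)
 f(b) = sqrt(C1 + b^2)


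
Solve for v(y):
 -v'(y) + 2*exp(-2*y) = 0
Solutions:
 v(y) = C1 - exp(-2*y)


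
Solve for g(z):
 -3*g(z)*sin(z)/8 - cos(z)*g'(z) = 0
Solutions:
 g(z) = C1*cos(z)^(3/8)


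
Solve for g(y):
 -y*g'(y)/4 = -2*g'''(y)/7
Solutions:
 g(y) = C1 + Integral(C2*airyai(7^(1/3)*y/2) + C3*airybi(7^(1/3)*y/2), y)


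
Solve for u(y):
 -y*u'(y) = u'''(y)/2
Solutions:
 u(y) = C1 + Integral(C2*airyai(-2^(1/3)*y) + C3*airybi(-2^(1/3)*y), y)


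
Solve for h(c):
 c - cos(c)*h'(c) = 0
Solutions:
 h(c) = C1 + Integral(c/cos(c), c)


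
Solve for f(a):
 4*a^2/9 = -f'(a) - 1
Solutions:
 f(a) = C1 - 4*a^3/27 - a


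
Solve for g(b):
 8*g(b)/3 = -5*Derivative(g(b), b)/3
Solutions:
 g(b) = C1*exp(-8*b/5)


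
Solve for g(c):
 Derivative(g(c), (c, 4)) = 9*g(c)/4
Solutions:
 g(c) = C1*exp(-sqrt(6)*c/2) + C2*exp(sqrt(6)*c/2) + C3*sin(sqrt(6)*c/2) + C4*cos(sqrt(6)*c/2)


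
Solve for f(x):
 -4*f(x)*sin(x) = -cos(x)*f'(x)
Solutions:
 f(x) = C1/cos(x)^4


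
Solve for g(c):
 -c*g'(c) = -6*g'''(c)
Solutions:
 g(c) = C1 + Integral(C2*airyai(6^(2/3)*c/6) + C3*airybi(6^(2/3)*c/6), c)


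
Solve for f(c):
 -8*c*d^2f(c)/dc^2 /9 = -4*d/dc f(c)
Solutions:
 f(c) = C1 + C2*c^(11/2)


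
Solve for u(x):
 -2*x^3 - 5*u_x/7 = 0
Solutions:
 u(x) = C1 - 7*x^4/10


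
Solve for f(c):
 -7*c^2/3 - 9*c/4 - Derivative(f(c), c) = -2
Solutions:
 f(c) = C1 - 7*c^3/9 - 9*c^2/8 + 2*c


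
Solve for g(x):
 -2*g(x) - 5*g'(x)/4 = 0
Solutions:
 g(x) = C1*exp(-8*x/5)


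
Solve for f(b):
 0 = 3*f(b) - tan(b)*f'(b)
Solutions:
 f(b) = C1*sin(b)^3


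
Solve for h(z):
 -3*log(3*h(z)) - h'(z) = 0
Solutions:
 Integral(1/(log(_y) + log(3)), (_y, h(z)))/3 = C1 - z


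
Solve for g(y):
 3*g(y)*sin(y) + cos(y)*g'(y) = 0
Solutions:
 g(y) = C1*cos(y)^3


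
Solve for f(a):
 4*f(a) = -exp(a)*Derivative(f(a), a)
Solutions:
 f(a) = C1*exp(4*exp(-a))


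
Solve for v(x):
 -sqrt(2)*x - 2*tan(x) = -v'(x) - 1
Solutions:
 v(x) = C1 + sqrt(2)*x^2/2 - x - 2*log(cos(x))


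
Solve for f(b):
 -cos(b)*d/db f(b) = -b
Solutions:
 f(b) = C1 + Integral(b/cos(b), b)


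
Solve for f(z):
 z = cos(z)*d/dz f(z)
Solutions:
 f(z) = C1 + Integral(z/cos(z), z)


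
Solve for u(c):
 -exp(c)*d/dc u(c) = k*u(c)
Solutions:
 u(c) = C1*exp(k*exp(-c))


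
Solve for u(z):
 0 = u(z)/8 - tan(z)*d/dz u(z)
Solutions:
 u(z) = C1*sin(z)^(1/8)


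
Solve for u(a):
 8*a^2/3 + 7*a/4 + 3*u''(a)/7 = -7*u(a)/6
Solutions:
 u(a) = C1*sin(7*sqrt(2)*a/6) + C2*cos(7*sqrt(2)*a/6) - 16*a^2/7 - 3*a/2 + 576/343


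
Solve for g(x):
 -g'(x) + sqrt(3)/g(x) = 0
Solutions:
 g(x) = -sqrt(C1 + 2*sqrt(3)*x)
 g(x) = sqrt(C1 + 2*sqrt(3)*x)


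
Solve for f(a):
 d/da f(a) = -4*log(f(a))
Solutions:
 li(f(a)) = C1 - 4*a


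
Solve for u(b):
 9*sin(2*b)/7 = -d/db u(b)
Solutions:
 u(b) = C1 + 9*cos(2*b)/14


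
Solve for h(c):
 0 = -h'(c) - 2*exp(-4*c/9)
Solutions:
 h(c) = C1 + 9*exp(-4*c/9)/2


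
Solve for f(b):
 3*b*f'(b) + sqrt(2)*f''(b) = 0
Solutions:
 f(b) = C1 + C2*erf(2^(1/4)*sqrt(3)*b/2)


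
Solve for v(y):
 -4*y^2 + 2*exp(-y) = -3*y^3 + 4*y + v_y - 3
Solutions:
 v(y) = C1 + 3*y^4/4 - 4*y^3/3 - 2*y^2 + 3*y - 2*exp(-y)


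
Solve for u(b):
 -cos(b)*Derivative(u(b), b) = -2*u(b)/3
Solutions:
 u(b) = C1*(sin(b) + 1)^(1/3)/(sin(b) - 1)^(1/3)


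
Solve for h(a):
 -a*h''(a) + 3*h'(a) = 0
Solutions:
 h(a) = C1 + C2*a^4


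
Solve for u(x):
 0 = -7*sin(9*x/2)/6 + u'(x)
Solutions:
 u(x) = C1 - 7*cos(9*x/2)/27


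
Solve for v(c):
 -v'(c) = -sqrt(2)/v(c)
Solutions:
 v(c) = -sqrt(C1 + 2*sqrt(2)*c)
 v(c) = sqrt(C1 + 2*sqrt(2)*c)


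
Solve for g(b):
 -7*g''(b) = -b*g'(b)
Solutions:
 g(b) = C1 + C2*erfi(sqrt(14)*b/14)


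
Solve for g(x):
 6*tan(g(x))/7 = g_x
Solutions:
 g(x) = pi - asin(C1*exp(6*x/7))
 g(x) = asin(C1*exp(6*x/7))


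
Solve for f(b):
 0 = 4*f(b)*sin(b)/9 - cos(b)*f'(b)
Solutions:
 f(b) = C1/cos(b)^(4/9)


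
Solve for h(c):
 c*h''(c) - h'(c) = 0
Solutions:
 h(c) = C1 + C2*c^2


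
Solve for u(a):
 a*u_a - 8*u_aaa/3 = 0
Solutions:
 u(a) = C1 + Integral(C2*airyai(3^(1/3)*a/2) + C3*airybi(3^(1/3)*a/2), a)


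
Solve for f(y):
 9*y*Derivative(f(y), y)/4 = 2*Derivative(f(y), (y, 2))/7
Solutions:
 f(y) = C1 + C2*erfi(3*sqrt(7)*y/4)


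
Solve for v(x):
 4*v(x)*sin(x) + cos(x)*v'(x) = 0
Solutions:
 v(x) = C1*cos(x)^4


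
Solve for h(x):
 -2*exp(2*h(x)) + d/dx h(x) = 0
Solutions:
 h(x) = log(-sqrt(-1/(C1 + 2*x))) - log(2)/2
 h(x) = log(-1/(C1 + 2*x))/2 - log(2)/2


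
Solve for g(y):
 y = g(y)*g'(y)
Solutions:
 g(y) = -sqrt(C1 + y^2)
 g(y) = sqrt(C1 + y^2)


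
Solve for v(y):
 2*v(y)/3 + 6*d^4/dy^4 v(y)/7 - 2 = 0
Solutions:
 v(y) = (C1*sin(sqrt(6)*7^(1/4)*y/6) + C2*cos(sqrt(6)*7^(1/4)*y/6))*exp(-sqrt(6)*7^(1/4)*y/6) + (C3*sin(sqrt(6)*7^(1/4)*y/6) + C4*cos(sqrt(6)*7^(1/4)*y/6))*exp(sqrt(6)*7^(1/4)*y/6) + 3


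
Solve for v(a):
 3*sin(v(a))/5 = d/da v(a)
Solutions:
 -3*a/5 + log(cos(v(a)) - 1)/2 - log(cos(v(a)) + 1)/2 = C1


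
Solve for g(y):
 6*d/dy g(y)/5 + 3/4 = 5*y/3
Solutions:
 g(y) = C1 + 25*y^2/36 - 5*y/8


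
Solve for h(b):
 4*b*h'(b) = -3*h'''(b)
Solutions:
 h(b) = C1 + Integral(C2*airyai(-6^(2/3)*b/3) + C3*airybi(-6^(2/3)*b/3), b)


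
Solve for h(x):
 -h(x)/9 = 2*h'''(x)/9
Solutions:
 h(x) = C3*exp(-2^(2/3)*x/2) + (C1*sin(2^(2/3)*sqrt(3)*x/4) + C2*cos(2^(2/3)*sqrt(3)*x/4))*exp(2^(2/3)*x/4)


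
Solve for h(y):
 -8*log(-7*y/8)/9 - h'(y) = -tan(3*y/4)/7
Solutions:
 h(y) = C1 - 8*y*log(-y)/9 - 8*y*log(7)/9 + 8*y/9 + 8*y*log(2)/3 - 4*log(cos(3*y/4))/21


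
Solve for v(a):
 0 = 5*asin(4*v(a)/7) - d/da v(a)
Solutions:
 Integral(1/asin(4*_y/7), (_y, v(a))) = C1 + 5*a


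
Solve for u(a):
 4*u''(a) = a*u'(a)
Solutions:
 u(a) = C1 + C2*erfi(sqrt(2)*a/4)


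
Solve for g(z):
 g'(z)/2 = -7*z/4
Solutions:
 g(z) = C1 - 7*z^2/4


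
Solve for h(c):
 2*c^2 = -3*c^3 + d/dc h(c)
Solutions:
 h(c) = C1 + 3*c^4/4 + 2*c^3/3


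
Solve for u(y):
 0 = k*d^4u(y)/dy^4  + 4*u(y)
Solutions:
 u(y) = C1*exp(-sqrt(2)*y*(-1/k)^(1/4)) + C2*exp(sqrt(2)*y*(-1/k)^(1/4)) + C3*exp(-sqrt(2)*I*y*(-1/k)^(1/4)) + C4*exp(sqrt(2)*I*y*(-1/k)^(1/4))


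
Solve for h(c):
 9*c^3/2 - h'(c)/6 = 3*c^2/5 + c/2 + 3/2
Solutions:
 h(c) = C1 + 27*c^4/4 - 6*c^3/5 - 3*c^2/2 - 9*c


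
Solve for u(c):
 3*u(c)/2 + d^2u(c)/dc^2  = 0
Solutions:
 u(c) = C1*sin(sqrt(6)*c/2) + C2*cos(sqrt(6)*c/2)


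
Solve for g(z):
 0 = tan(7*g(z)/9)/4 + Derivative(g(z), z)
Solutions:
 g(z) = -9*asin(C1*exp(-7*z/36))/7 + 9*pi/7
 g(z) = 9*asin(C1*exp(-7*z/36))/7


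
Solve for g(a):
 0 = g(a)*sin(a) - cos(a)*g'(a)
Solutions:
 g(a) = C1/cos(a)


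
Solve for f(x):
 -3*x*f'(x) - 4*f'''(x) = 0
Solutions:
 f(x) = C1 + Integral(C2*airyai(-6^(1/3)*x/2) + C3*airybi(-6^(1/3)*x/2), x)


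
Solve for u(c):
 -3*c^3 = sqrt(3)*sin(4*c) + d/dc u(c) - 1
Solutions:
 u(c) = C1 - 3*c^4/4 + c + sqrt(3)*cos(4*c)/4


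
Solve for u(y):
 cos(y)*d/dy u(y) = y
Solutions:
 u(y) = C1 + Integral(y/cos(y), y)


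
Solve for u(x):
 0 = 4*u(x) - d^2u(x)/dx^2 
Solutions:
 u(x) = C1*exp(-2*x) + C2*exp(2*x)


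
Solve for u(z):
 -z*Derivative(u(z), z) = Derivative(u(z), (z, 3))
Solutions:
 u(z) = C1 + Integral(C2*airyai(-z) + C3*airybi(-z), z)


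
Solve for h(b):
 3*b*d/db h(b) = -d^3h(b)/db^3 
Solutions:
 h(b) = C1 + Integral(C2*airyai(-3^(1/3)*b) + C3*airybi(-3^(1/3)*b), b)


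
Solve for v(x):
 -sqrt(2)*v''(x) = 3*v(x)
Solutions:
 v(x) = C1*sin(2^(3/4)*sqrt(3)*x/2) + C2*cos(2^(3/4)*sqrt(3)*x/2)


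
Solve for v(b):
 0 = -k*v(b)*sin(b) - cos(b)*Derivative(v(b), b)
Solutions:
 v(b) = C1*exp(k*log(cos(b)))


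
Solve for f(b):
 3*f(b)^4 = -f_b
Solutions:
 f(b) = (-3^(2/3) - 3*3^(1/6)*I)*(1/(C1 + 3*b))^(1/3)/6
 f(b) = (-3^(2/3) + 3*3^(1/6)*I)*(1/(C1 + 3*b))^(1/3)/6
 f(b) = (1/(C1 + 9*b))^(1/3)


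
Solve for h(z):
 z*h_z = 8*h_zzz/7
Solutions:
 h(z) = C1 + Integral(C2*airyai(7^(1/3)*z/2) + C3*airybi(7^(1/3)*z/2), z)


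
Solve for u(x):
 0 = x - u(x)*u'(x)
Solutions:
 u(x) = -sqrt(C1 + x^2)
 u(x) = sqrt(C1 + x^2)


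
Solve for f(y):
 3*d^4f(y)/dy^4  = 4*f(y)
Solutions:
 f(y) = C1*exp(-sqrt(2)*3^(3/4)*y/3) + C2*exp(sqrt(2)*3^(3/4)*y/3) + C3*sin(sqrt(2)*3^(3/4)*y/3) + C4*cos(sqrt(2)*3^(3/4)*y/3)


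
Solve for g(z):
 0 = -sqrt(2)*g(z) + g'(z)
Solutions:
 g(z) = C1*exp(sqrt(2)*z)


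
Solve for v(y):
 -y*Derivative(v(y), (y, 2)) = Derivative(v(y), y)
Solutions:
 v(y) = C1 + C2*log(y)


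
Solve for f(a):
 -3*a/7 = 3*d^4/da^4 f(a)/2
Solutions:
 f(a) = C1 + C2*a + C3*a^2 + C4*a^3 - a^5/420


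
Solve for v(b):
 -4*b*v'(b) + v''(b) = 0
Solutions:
 v(b) = C1 + C2*erfi(sqrt(2)*b)


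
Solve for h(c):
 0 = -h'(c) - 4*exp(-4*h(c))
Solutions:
 h(c) = log(-I*(C1 - 16*c)^(1/4))
 h(c) = log(I*(C1 - 16*c)^(1/4))
 h(c) = log(-(C1 - 16*c)^(1/4))
 h(c) = log(C1 - 16*c)/4


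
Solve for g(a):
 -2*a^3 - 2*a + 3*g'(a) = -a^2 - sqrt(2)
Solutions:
 g(a) = C1 + a^4/6 - a^3/9 + a^2/3 - sqrt(2)*a/3


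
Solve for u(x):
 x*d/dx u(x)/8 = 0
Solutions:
 u(x) = C1


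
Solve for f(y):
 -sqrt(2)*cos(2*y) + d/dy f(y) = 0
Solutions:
 f(y) = C1 + sqrt(2)*sin(2*y)/2


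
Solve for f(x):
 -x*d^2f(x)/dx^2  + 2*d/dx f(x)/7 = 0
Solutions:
 f(x) = C1 + C2*x^(9/7)


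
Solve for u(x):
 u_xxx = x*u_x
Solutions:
 u(x) = C1 + Integral(C2*airyai(x) + C3*airybi(x), x)


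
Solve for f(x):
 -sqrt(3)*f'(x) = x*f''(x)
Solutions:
 f(x) = C1 + C2*x^(1 - sqrt(3))


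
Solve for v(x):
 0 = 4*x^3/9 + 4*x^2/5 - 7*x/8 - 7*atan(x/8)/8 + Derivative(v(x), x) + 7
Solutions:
 v(x) = C1 - x^4/9 - 4*x^3/15 + 7*x^2/16 + 7*x*atan(x/8)/8 - 7*x - 7*log(x^2 + 64)/2


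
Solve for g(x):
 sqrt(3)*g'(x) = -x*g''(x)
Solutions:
 g(x) = C1 + C2*x^(1 - sqrt(3))


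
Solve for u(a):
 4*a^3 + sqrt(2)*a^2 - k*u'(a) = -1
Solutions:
 u(a) = C1 + a^4/k + sqrt(2)*a^3/(3*k) + a/k


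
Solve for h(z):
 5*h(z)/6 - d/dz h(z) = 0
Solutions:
 h(z) = C1*exp(5*z/6)


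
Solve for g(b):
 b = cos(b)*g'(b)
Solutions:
 g(b) = C1 + Integral(b/cos(b), b)


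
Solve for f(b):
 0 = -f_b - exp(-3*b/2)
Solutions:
 f(b) = C1 + 2*exp(-3*b/2)/3


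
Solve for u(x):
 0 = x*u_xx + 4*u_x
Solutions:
 u(x) = C1 + C2/x^3


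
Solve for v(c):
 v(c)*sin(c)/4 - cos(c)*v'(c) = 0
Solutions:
 v(c) = C1/cos(c)^(1/4)


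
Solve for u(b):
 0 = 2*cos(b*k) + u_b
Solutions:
 u(b) = C1 - 2*sin(b*k)/k


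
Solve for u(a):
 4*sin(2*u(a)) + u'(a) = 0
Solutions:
 u(a) = pi - acos((-C1 - exp(16*a))/(C1 - exp(16*a)))/2
 u(a) = acos((-C1 - exp(16*a))/(C1 - exp(16*a)))/2


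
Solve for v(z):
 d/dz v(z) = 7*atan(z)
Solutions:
 v(z) = C1 + 7*z*atan(z) - 7*log(z^2 + 1)/2


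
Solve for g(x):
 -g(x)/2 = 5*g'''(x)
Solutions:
 g(x) = C3*exp(-10^(2/3)*x/10) + (C1*sin(10^(2/3)*sqrt(3)*x/20) + C2*cos(10^(2/3)*sqrt(3)*x/20))*exp(10^(2/3)*x/20)


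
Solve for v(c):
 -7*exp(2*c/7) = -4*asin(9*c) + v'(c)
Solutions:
 v(c) = C1 + 4*c*asin(9*c) + 4*sqrt(1 - 81*c^2)/9 - 49*exp(2*c/7)/2


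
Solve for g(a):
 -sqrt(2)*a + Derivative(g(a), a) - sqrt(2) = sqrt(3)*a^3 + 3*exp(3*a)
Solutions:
 g(a) = C1 + sqrt(3)*a^4/4 + sqrt(2)*a^2/2 + sqrt(2)*a + exp(3*a)


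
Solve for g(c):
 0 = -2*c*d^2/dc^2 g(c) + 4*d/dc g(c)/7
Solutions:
 g(c) = C1 + C2*c^(9/7)


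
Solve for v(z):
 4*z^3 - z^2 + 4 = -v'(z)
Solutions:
 v(z) = C1 - z^4 + z^3/3 - 4*z


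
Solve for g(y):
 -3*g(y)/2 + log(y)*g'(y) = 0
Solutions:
 g(y) = C1*exp(3*li(y)/2)


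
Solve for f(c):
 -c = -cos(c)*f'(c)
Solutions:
 f(c) = C1 + Integral(c/cos(c), c)


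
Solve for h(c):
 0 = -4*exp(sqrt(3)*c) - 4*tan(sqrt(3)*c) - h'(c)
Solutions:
 h(c) = C1 - 4*sqrt(3)*exp(sqrt(3)*c)/3 + 4*sqrt(3)*log(cos(sqrt(3)*c))/3


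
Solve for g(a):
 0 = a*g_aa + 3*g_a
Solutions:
 g(a) = C1 + C2/a^2


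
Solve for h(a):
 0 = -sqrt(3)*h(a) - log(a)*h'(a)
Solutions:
 h(a) = C1*exp(-sqrt(3)*li(a))


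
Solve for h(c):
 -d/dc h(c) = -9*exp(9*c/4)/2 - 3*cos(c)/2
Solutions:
 h(c) = C1 + 2*exp(9*c/4) + 3*sin(c)/2


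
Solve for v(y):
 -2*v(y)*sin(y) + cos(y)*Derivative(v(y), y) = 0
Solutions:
 v(y) = C1/cos(y)^2


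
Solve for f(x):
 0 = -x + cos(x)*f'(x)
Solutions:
 f(x) = C1 + Integral(x/cos(x), x)
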